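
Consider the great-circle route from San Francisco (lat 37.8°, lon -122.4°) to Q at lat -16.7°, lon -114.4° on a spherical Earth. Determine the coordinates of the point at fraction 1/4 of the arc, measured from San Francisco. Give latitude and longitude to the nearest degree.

Write both endpoints as unit vectors p₁, p₂ with components (cos φ cos λ, cos φ sin λ, sin φ).
The central angle between the endpoints is δ = arccos(p₁·p₂) ≈ 0.960 rad (55.0°).
Interpolate at f = 1/4 with slerp weights a = sin((1−f)δ)/sin δ ≈ 0.805, b = sin(fδ)/sin δ ≈ 0.290.
p = a·p₁ + b·p₂ ≈ (-0.456, -0.790, 0.410); φ = arcsin(p_z) ≈ 24.20°, λ = atan2(p_y, p_x) ≈ -119.97°.

≈ lat 24°, lon -120°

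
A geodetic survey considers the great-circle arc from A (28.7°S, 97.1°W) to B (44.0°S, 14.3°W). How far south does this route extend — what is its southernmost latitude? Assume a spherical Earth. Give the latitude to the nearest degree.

≈ 47°S

The great circle lies in the plane with unit normal n̂ = (p₁ × p₂)/|p₁ × p₂|.
Here n̂_z ≈ +0.687; the vertex latitude is φ_max = arccos|n̂_z| ≈ 46.6°.
Check via Clairaut: cos φ_max = |cos φ₁| · sin C = cos(28.7°)·sin(128.4°) ≈ 0.687, again giving ≈ 46.6°.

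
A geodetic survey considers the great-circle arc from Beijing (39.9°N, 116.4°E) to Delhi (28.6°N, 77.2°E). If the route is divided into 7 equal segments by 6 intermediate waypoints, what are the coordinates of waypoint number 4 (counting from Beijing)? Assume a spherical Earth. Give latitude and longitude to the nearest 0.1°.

Write both endpoints as unit vectors p₁, p₂ with components (cos φ cos λ, cos φ sin λ, sin φ).
The central angle between the endpoints is δ = arccos(p₁·p₂) ≈ 0.593 rad (34.0°).
Interpolate at f = 4/7 with slerp weights a = sin((1−f)δ)/sin δ ≈ 0.450, b = sin(fδ)/sin δ ≈ 0.595.
p = a·p₁ + b·p₂ ≈ (-0.038, 0.818, 0.573); φ = arcsin(p_z) ≈ 34.98°, λ = atan2(p_y, p_x) ≈ 92.64°.

≈ 35.0°N, 92.6°E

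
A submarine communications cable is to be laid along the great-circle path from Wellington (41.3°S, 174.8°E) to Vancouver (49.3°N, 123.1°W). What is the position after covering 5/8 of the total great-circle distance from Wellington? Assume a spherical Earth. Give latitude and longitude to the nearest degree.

Write both endpoints as unit vectors p₁, p₂ with components (cos φ cos λ, cos φ sin λ, sin φ).
The central angle between the endpoints is δ = arccos(p₁·p₂) ≈ 1.845 rad (105.7°).
Interpolate at f = 5/8 with slerp weights a = sin((1−f)δ)/sin δ ≈ 0.663, b = sin(fδ)/sin δ ≈ 0.950.
p = a·p₁ + b·p₂ ≈ (-0.834, -0.474, 0.282); φ = arcsin(p_z) ≈ 16.41°, λ = atan2(p_y, p_x) ≈ -150.41°.

≈ 16°N, 150°W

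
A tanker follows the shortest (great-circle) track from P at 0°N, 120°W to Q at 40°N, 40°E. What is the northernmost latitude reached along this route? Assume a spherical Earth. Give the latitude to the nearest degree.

≈ 68°N

The great circle lies in the plane with unit normal n̂ = (p₁ × p₂)/|p₁ × p₂|.
Here n̂_z ≈ +0.377; the vertex latitude is φ_max = arccos|n̂_z| ≈ 67.8°.
Check via Clairaut: cos φ_max = |cos φ₁| · sin C = cos(0.0°)·sin(22.2°) ≈ 0.377, again giving ≈ 67.8°.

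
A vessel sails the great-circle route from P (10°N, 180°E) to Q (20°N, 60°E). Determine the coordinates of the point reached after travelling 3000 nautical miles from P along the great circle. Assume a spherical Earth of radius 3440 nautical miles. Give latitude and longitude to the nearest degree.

The haversine formula gives a central angle δ ≈ 1.986 rad (113.8°) between the endpoints. The total great-circle distance is δ·R ≈ 1.986 × 3440 ≈ 6832 nmi, so the target fraction is f = 3000/6832 ≈ 0.439.
Interpolate at f ≈ 0.439 with slerp weights a = sin((1−f)δ)/sin δ ≈ 0.981, b = sin(fδ)/sin δ ≈ 0.837.
p = a·p₁ + b·p₂ ≈ (-0.573, 0.681, 0.456); φ = arcsin(p_z) ≈ 27.16°, λ = atan2(p_y, p_x) ≈ 130.06°.

≈ (27°N, 130°E)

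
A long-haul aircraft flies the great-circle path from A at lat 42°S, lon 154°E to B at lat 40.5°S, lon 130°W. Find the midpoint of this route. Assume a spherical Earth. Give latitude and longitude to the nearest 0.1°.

Write both endpoints as unit vectors p₁, p₂ with components (cos φ cos λ, cos φ sin λ, sin φ).
The central angle between the endpoints is δ = arccos(p₁·p₂) ≈ 0.963 rad (55.2°).
Interpolate at f = 1/2 with slerp weights a = sin((1−f)δ)/sin δ ≈ 0.564, b = sin(fδ)/sin δ ≈ 0.564.
p = a·p₁ + b·p₂ ≈ (-0.653, -0.145, -0.744); φ = arcsin(p_z) ≈ -48.06°, λ = atan2(p_y, p_x) ≈ -167.49°.

≈ lat 48.1°S, lon 167.5°W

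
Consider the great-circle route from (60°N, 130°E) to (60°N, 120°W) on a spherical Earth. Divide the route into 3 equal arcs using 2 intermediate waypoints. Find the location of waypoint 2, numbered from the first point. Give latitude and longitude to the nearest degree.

From cos δ = sin φ₁ sin φ₂ + cos φ₁ cos φ₂ cos Δλ, the central angle is δ ≈ 0.844 rad (48.4°).
Interpolate at f = 2/3 with slerp weights a = sin((1−f)δ)/sin δ ≈ 0.372, b = sin(fδ)/sin δ ≈ 0.714.
p = a·p₁ + b·p₂ ≈ (-0.298, -0.167, 0.940); φ = arcsin(p_z) ≈ 70.04°, λ = atan2(p_y, p_x) ≈ -150.75°.

≈ (70°N, 151°W)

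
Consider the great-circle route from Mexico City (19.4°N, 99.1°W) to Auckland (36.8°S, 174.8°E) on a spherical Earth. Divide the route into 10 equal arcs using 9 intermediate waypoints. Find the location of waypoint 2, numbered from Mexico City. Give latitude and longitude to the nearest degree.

From cos δ = sin φ₁ sin φ₂ + cos φ₁ cos φ₂ cos Δλ, the central angle is δ ≈ 1.719 rad (98.5°).
Interpolate at f = 2/10 with slerp weights a = sin((1−f)δ)/sin δ ≈ 0.992, b = sin(fδ)/sin δ ≈ 0.341.
p = a·p₁ + b·p₂ ≈ (-0.420, -0.899, 0.125); φ = arcsin(p_z) ≈ 7.20°, λ = atan2(p_y, p_x) ≈ -115.03°.

≈ 7°N, 115°W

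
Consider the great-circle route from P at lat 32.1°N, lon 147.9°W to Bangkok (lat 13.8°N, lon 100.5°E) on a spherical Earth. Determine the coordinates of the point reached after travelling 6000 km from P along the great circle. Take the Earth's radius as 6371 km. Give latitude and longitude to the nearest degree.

≈ lat 36°N, lon 146°E

Convert each endpoint to a unit vector on the sphere (x = cos φ cos λ, y = cos φ sin λ, z = sin φ).
The central angle between the endpoints is δ = arccos(p₁·p₂) ≈ 1.748 rad (100.1°). The total great-circle distance is δ·R ≈ 1.748 × 6371 ≈ 11135 km, so the target fraction is f = 6000/11135 ≈ 0.539.
Interpolate at f ≈ 0.539 with slerp weights a = sin((1−f)δ)/sin δ ≈ 0.733, b = sin(fδ)/sin δ ≈ 0.821.
p = a·p₁ + b·p₂ ≈ (-0.671, 0.454, 0.585); φ = arcsin(p_z) ≈ 35.84°, λ = atan2(p_y, p_x) ≈ 145.91°.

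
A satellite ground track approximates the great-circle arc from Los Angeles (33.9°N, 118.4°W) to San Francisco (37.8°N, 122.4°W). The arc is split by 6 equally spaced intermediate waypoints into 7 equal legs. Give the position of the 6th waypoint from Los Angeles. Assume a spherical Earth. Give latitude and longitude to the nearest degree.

≈ 37°N, 122°W

Convert each endpoint to a unit vector on the sphere (x = cos φ cos λ, y = cos φ sin λ, z = sin φ).
The central angle between the endpoints is δ = arccos(p₁·p₂) ≈ 0.088 rad (5.1°).
Interpolate at f = 6/7 with slerp weights a = sin((1−f)δ)/sin δ ≈ 0.143, b = sin(fδ)/sin δ ≈ 0.857.
p = a·p₁ + b·p₂ ≈ (-0.419, -0.676, 0.605); φ = arcsin(p_z) ≈ 37.25°, λ = atan2(p_y, p_x) ≈ -121.80°.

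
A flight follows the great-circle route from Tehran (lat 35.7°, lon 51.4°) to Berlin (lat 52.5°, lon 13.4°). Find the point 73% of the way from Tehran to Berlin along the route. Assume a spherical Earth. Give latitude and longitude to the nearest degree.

≈ lat 49°, lon 26°

Convert each endpoint to a unit vector on the sphere (x = cos φ cos λ, y = cos φ sin λ, z = sin φ).
The central angle between the endpoints is δ = arccos(p₁·p₂) ≈ 0.550 rad (31.5°).
Interpolate at f = 0.73 with slerp weights a = sin((1−f)δ)/sin δ ≈ 0.283, b = sin(fδ)/sin δ ≈ 0.748.
p = a·p₁ + b·p₂ ≈ (0.586, 0.285, 0.758); φ = arcsin(p_z) ≈ 49.32°, λ = atan2(p_y, p_x) ≈ 25.94°.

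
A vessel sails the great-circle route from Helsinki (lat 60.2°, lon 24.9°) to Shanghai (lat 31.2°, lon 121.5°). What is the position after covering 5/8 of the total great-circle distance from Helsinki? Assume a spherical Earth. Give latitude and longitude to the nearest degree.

≈ lat 51°, lon 101°

From cos δ = sin φ₁ sin φ₂ + cos φ₁ cos φ₂ cos Δλ, the central angle is δ ≈ 1.159 rad (66.4°).
Interpolate at f = 5/8 with slerp weights a = sin((1−f)δ)/sin δ ≈ 0.459, b = sin(fδ)/sin δ ≈ 0.723.
p = a·p₁ + b·p₂ ≈ (-0.116, 0.623, 0.773); φ = arcsin(p_z) ≈ 50.64°, λ = atan2(p_y, p_x) ≈ 100.54°.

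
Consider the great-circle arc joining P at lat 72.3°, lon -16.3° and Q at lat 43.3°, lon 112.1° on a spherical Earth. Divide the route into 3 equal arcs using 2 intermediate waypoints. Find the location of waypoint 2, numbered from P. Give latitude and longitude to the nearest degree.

≈ lat 62°, lon 101°

The haversine formula gives a central angle δ ≈ 1.029 rad (58.9°) between the endpoints.
Interpolate at f = 2/3 with slerp weights a = sin((1−f)δ)/sin δ ≈ 0.392, b = sin(fδ)/sin δ ≈ 0.739.
p = a·p₁ + b·p₂ ≈ (-0.088, 0.465, 0.881); φ = arcsin(p_z) ≈ 61.75°, λ = atan2(p_y, p_x) ≈ 100.70°.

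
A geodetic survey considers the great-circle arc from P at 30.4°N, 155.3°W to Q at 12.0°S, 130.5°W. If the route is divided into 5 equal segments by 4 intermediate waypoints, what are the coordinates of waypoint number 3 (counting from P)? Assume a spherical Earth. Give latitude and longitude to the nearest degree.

Convert each endpoint to a unit vector on the sphere (x = cos φ cos λ, y = cos φ sin λ, z = sin φ).
The central angle between the endpoints is δ = arccos(p₁·p₂) ≈ 0.849 rad (48.7°).
Interpolate at f = 3/5 with slerp weights a = sin((1−f)δ)/sin δ ≈ 0.444, b = sin(fδ)/sin δ ≈ 0.650.
p = a·p₁ + b·p₂ ≈ (-0.760, -0.643, 0.089); φ = arcsin(p_z) ≈ 5.13°, λ = atan2(p_y, p_x) ≈ -139.78°.

≈ 5°N, 140°W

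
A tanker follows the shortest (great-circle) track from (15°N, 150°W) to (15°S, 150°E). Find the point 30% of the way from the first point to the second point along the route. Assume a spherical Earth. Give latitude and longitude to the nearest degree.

The haversine formula gives a central angle δ ≈ 1.160 rad (66.5°) between the endpoints.
Interpolate at f = 0.30 with slerp weights a = sin((1−f)δ)/sin δ ≈ 0.791, b = sin(fδ)/sin δ ≈ 0.372.
p = a·p₁ + b·p₂ ≈ (-0.973, -0.203, 0.109); φ = arcsin(p_z) ≈ 6.23°, λ = atan2(p_y, p_x) ≈ -168.24°.

≈ (6°N, 168°W)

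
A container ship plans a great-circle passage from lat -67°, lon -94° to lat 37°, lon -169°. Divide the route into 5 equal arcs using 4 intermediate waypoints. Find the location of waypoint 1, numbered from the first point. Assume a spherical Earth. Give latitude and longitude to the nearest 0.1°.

The haversine formula gives a central angle δ ≈ 2.064 rad (118.2°) between the endpoints.
Interpolate at f = 1/5 with slerp weights a = sin((1−f)δ)/sin δ ≈ 1.131, b = sin(fδ)/sin δ ≈ 0.455.
p = a·p₁ + b·p₂ ≈ (-0.388, -0.510, -0.768); φ = arcsin(p_z) ≈ -50.13°, λ = atan2(p_y, p_x) ≈ -127.23°.

≈ lat -50.1°, lon -127.2°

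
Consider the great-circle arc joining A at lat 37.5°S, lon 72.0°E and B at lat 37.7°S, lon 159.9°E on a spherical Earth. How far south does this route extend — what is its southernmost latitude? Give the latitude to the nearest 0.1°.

≈ 46.9°S

The great circle lies in the plane with unit normal n̂ = (p₁ × p₂)/|p₁ × p₂|.
Here n̂_z ≈ +0.683; the vertex latitude is φ_max = arccos|n̂_z| ≈ 46.9°.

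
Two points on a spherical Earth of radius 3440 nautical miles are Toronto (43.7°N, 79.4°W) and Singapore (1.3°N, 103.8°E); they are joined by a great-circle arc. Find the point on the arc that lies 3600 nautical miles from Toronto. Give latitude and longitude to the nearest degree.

Convert each endpoint to a unit vector on the sphere (x = cos φ cos λ, y = cos φ sin λ, z = sin φ).
The central angle between the endpoints is δ = arccos(p₁·p₂) ≈ 2.355 rad (134.9°). The total great-circle distance is δ·R ≈ 2.355 × 3440 ≈ 8100 nmi, so the target fraction is f = 3600/8100 ≈ 0.444.
Interpolate at f ≈ 0.444 with slerp weights a = sin((1−f)δ)/sin δ ≈ 1.364, b = sin(fδ)/sin δ ≈ 1.222.
p = a·p₁ + b·p₂ ≈ (-0.110, 0.218, 0.970); φ = arcsin(p_z) ≈ 75.87°, λ = atan2(p_y, p_x) ≈ 116.83°.

≈ (76°N, 117°E)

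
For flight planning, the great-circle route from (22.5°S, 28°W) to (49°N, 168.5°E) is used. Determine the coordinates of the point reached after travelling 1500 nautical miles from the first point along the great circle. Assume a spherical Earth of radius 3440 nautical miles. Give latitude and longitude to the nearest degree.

≈ (1°N, 37°W)

Write both endpoints as unit vectors p₁, p₂ with components (cos φ cos λ, cos φ sin λ, sin φ).
The central angle between the endpoints is δ = arccos(p₁·p₂) ≈ 2.626 rad (150.5°). The total great-circle distance is δ·R ≈ 2.626 × 3440 ≈ 9033 nmi, so the target fraction is f = 1500/9033 ≈ 0.166.
Interpolate at f ≈ 0.166 with slerp weights a = sin((1−f)δ)/sin δ ≈ 1.652, b = sin(fδ)/sin δ ≈ 0.857.
p = a·p₁ + b·p₂ ≈ (0.797, -0.604, 0.014); φ = arcsin(p_z) ≈ 0.83°, λ = atan2(p_y, p_x) ≈ -37.18°.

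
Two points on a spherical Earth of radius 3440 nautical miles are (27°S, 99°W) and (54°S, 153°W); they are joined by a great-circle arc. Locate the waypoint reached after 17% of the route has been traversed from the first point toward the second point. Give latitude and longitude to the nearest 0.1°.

Write both endpoints as unit vectors p₁, p₂ with components (cos φ cos λ, cos φ sin λ, sin φ).
The central angle between the endpoints is δ = arccos(p₁·p₂) ≈ 0.830 rad (47.5°).
Interpolate at f = 0.17 with slerp weights a = sin((1−f)δ)/sin δ ≈ 0.861, b = sin(fδ)/sin δ ≈ 0.191.
p = a·p₁ + b·p₂ ≈ (-0.220, -0.809, -0.545); φ = arcsin(p_z) ≈ -33.04°, λ = atan2(p_y, p_x) ≈ -105.21°.

≈ (33.0°S, 105.2°W)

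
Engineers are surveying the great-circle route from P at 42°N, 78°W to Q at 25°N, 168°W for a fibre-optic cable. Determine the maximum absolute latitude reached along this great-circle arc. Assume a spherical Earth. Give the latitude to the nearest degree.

≈ 45°N

The great circle lies in the plane with unit normal n̂ = (p₁ × p₂)/|p₁ × p₂|.
Here n̂_z ≈ -0.702; the vertex latitude is φ_max = arccos|n̂_z| ≈ 45.4°.
Check via Clairaut: cos φ_max = |cos φ₁| · sin C = cos(42.0°)·sin(70.9°) ≈ 0.702, again giving ≈ 45.4°.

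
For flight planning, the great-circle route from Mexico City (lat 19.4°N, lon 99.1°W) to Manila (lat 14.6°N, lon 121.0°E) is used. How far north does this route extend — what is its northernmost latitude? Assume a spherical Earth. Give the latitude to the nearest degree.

The great circle lies in the plane with unit normal n̂ = (p₁ × p₂)/|p₁ × p₂|.
Here n̂_z ≈ -0.745; the vertex latitude is φ_max = arccos|n̂_z| ≈ 41.8°.
Check via Clairaut: cos φ_max = |cos φ₁| · sin C = cos(19.4°)·sin(52.2°) ≈ 0.745, again giving ≈ 41.8°.

≈ 42°N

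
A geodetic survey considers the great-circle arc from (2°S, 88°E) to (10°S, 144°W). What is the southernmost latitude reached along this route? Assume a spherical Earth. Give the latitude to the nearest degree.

The great circle lies in the plane with unit normal n̂ = (p₁ × p₂)/|p₁ × p₂|.
Here n̂_z ≈ +0.969; the vertex latitude is φ_max = arccos|n̂_z| ≈ 14.2°.

≈ 14°S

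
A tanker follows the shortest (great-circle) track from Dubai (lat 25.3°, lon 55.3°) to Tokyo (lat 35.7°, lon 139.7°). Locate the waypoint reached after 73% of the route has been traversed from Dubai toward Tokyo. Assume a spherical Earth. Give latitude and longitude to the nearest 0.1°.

≈ lat 39.4°, lon 115.8°

The haversine formula gives a central angle δ ≈ 1.244 rad (71.3°) between the endpoints.
Interpolate at f = 0.73 with slerp weights a = sin((1−f)δ)/sin δ ≈ 0.348, b = sin(fδ)/sin δ ≈ 0.832.
p = a·p₁ + b·p₂ ≈ (-0.336, 0.696, 0.634); φ = arcsin(p_z) ≈ 39.38°, λ = atan2(p_y, p_x) ≈ 115.80°.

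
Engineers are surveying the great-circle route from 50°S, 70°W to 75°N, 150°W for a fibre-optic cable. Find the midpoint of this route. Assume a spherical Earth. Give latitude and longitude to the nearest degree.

Convert each endpoint to a unit vector on the sphere (x = cos φ cos λ, y = cos φ sin λ, z = sin φ).
The central angle between the endpoints is δ = arccos(p₁·p₂) ≈ 2.362 rad (135.3°).
Interpolate at f = 1/2 with slerp weights a = sin((1−f)δ)/sin δ ≈ 1.315, b = sin(fδ)/sin δ ≈ 1.315.
p = a·p₁ + b·p₂ ≈ (-0.006, -0.965, 0.263); φ = arcsin(p_z) ≈ 15.24°, λ = atan2(p_y, p_x) ≈ -90.34°.

≈ 15°N, 90°W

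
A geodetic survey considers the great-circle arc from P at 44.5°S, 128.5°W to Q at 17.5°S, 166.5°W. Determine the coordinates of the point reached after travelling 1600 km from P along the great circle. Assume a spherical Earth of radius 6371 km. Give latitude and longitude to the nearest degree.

Convert each endpoint to a unit vector on the sphere (x = cos φ cos λ, y = cos φ sin λ, z = sin φ).
The central angle between the endpoints is δ = arccos(p₁·p₂) ≈ 0.728 rad (41.7°). The total great-circle distance is δ·R ≈ 0.728 × 6371 ≈ 4635 km, so the target fraction is f = 1600/4635 ≈ 0.345.
Interpolate at f ≈ 0.345 with slerp weights a = sin((1−f)δ)/sin δ ≈ 0.690, b = sin(fδ)/sin δ ≈ 0.374.
p = a·p₁ + b·p₂ ≈ (-0.653, -0.468, -0.596); φ = arcsin(p_z) ≈ -36.56°, λ = atan2(p_y, p_x) ≈ -144.35°.

≈ 37°S, 144°W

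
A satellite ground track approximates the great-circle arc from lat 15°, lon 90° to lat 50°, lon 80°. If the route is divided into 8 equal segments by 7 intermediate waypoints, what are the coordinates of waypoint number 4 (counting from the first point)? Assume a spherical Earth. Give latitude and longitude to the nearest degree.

≈ lat 33°, lon 86°

Write both endpoints as unit vectors p₁, p₂ with components (cos φ cos λ, cos φ sin λ, sin φ).
The central angle between the endpoints is δ = arccos(p₁·p₂) ≈ 0.627 rad (35.9°).
Interpolate at f = 4/8 with slerp weights a = sin((1−f)δ)/sin δ ≈ 0.526, b = sin(fδ)/sin δ ≈ 0.526.
p = a·p₁ + b·p₂ ≈ (0.059, 0.840, 0.539); φ = arcsin(p_z) ≈ 32.60°, λ = atan2(p_y, p_x) ≈ 86.01°.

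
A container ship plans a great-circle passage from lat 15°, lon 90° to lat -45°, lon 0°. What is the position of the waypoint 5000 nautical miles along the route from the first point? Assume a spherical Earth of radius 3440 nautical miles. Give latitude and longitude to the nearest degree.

The haversine formula gives a central angle δ ≈ 1.755 rad (100.5°) between the endpoints. The total great-circle distance is δ·R ≈ 1.755 × 3440 ≈ 6037 nmi, so the target fraction is f = 5000/6037 ≈ 0.828.
Interpolate at f ≈ 0.828 with slerp weights a = sin((1−f)δ)/sin δ ≈ 0.302, b = sin(fδ)/sin δ ≈ 1.010.
p = a·p₁ + b·p₂ ≈ (0.714, 0.292, -0.636); φ = arcsin(p_z) ≈ -39.51°, λ = atan2(p_y, p_x) ≈ 22.21°.

≈ lat -40°, lon 22°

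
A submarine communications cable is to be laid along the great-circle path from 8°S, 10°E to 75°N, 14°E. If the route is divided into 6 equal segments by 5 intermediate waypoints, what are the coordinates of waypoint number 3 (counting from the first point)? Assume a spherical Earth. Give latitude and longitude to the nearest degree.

Write both endpoints as unit vectors p₁, p₂ with components (cos φ cos λ, cos φ sin λ, sin φ).
The central angle between the endpoints is δ = arccos(p₁·p₂) ≈ 1.449 rad (83.0°).
Interpolate at f = 3/6 with slerp weights a = sin((1−f)δ)/sin δ ≈ 0.668, b = sin(fδ)/sin δ ≈ 0.668.
p = a·p₁ + b·p₂ ≈ (0.819, 0.157, 0.552); φ = arcsin(p_z) ≈ 33.51°, λ = atan2(p_y, p_x) ≈ 10.83°.

≈ 34°N, 11°E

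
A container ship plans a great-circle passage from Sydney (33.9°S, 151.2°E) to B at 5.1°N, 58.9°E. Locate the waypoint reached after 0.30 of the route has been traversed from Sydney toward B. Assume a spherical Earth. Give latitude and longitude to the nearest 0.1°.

Convert each endpoint to a unit vector on the sphere (x = cos φ cos λ, y = cos φ sin λ, z = sin φ).
The central angle between the endpoints is δ = arccos(p₁·p₂) ≈ 1.654 rad (94.7°).
Interpolate at f = 0.30 with slerp weights a = sin((1−f)δ)/sin δ ≈ 0.919, b = sin(fδ)/sin δ ≈ 0.478.
p = a·p₁ + b·p₂ ≈ (-0.423, 0.775, -0.470); φ = arcsin(p_z) ≈ -28.04°, λ = atan2(p_y, p_x) ≈ 118.61°.

≈ 28.0°S, 118.6°E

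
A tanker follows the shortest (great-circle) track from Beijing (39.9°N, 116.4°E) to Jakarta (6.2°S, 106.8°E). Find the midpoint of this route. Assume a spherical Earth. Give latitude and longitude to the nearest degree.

From cos δ = sin φ₁ sin φ₂ + cos φ₁ cos φ₂ cos Δλ, the central angle is δ ≈ 0.819 rad (46.9°).
Interpolate at f = 1/2 with slerp weights a = sin((1−f)δ)/sin δ ≈ 0.545, b = sin(fδ)/sin δ ≈ 0.545.
p = a·p₁ + b·p₂ ≈ (-0.343, 0.893, 0.291); φ = arcsin(p_z) ≈ 16.90°, λ = atan2(p_y, p_x) ≈ 110.98°.

≈ 17°N, 111°E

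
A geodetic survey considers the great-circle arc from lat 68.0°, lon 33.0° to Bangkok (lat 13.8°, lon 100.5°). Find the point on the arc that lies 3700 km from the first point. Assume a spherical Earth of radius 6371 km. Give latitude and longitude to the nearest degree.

≈ lat 46°, lon 82°

Write both endpoints as unit vectors p₁, p₂ with components (cos φ cos λ, cos φ sin λ, sin φ).
The central angle between the endpoints is δ = arccos(p₁·p₂) ≈ 1.202 rad (68.9°). The total great-circle distance is δ·R ≈ 1.202 × 6371 ≈ 7659 km, so the target fraction is f = 3700/7659 ≈ 0.483.
Interpolate at f ≈ 0.483 with slerp weights a = sin((1−f)δ)/sin δ ≈ 0.624, b = sin(fδ)/sin δ ≈ 0.588.
p = a·p₁ + b·p₂ ≈ (0.092, 0.689, 0.719); φ = arcsin(p_z) ≈ 45.97°, λ = atan2(p_y, p_x) ≈ 82.40°.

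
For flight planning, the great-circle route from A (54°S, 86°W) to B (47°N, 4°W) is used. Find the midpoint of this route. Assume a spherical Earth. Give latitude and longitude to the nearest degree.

Write both endpoints as unit vectors p₁, p₂ with components (cos φ cos λ, cos φ sin λ, sin φ).
The central angle between the endpoints is δ = arccos(p₁·p₂) ≈ 2.136 rad (122.4°).
Interpolate at f = 1/2 with slerp weights a = sin((1−f)δ)/sin δ ≈ 1.038, b = sin(fδ)/sin δ ≈ 1.038.
p = a·p₁ + b·p₂ ≈ (0.749, -0.658, -0.081); φ = arcsin(p_z) ≈ -4.62°, λ = atan2(p_y, p_x) ≈ -41.31°.

≈ (5°S, 41°W)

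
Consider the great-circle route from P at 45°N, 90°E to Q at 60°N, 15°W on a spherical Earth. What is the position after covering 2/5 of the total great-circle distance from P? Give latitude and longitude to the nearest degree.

Convert each endpoint to a unit vector on the sphere (x = cos φ cos λ, y = cos φ sin λ, z = sin φ).
The central angle between the endpoints is δ = arccos(p₁·p₂) ≈ 1.023 rad (58.6°).
Interpolate at f = 2/5 with slerp weights a = sin((1−f)δ)/sin δ ≈ 0.675, b = sin(fδ)/sin δ ≈ 0.466.
p = a·p₁ + b·p₂ ≈ (0.225, 0.417, 0.881); φ = arcsin(p_z) ≈ 61.73°, λ = atan2(p_y, p_x) ≈ 61.63°.

≈ 62°N, 62°E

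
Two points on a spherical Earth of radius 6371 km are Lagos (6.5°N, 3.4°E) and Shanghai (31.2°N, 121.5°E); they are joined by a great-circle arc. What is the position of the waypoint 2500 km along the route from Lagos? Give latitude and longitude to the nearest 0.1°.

≈ 19.3°N, 22.4°E

The haversine formula gives a central angle δ ≈ 1.919 rad (110.0°) between the endpoints. The total great-circle distance is δ·R ≈ 1.919 × 6371 ≈ 12229 km, so the target fraction is f = 2500/12229 ≈ 0.204.
Interpolate at f ≈ 0.204 with slerp weights a = sin((1−f)δ)/sin δ ≈ 1.063, b = sin(fδ)/sin δ ≈ 0.407.
p = a·p₁ + b·p₂ ≈ (0.872, 0.359, 0.331); φ = arcsin(p_z) ≈ 19.34°, λ = atan2(p_y, p_x) ≈ 22.39°.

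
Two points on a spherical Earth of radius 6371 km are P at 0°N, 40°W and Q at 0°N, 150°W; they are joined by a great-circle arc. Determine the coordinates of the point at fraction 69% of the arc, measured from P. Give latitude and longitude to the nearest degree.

≈ 0°N, 116°W

The haversine formula gives a central angle δ ≈ 1.920 rad (110.0°) between the endpoints.
Interpolate at f = 0.69 with slerp weights a = sin((1−f)δ)/sin δ ≈ 0.597, b = sin(fδ)/sin δ ≈ 1.032.
p = a·p₁ + b·p₂ ≈ (-0.437, -0.900, 0.000); φ = arcsin(p_z) ≈ 0.00°, λ = atan2(p_y, p_x) ≈ -115.90°.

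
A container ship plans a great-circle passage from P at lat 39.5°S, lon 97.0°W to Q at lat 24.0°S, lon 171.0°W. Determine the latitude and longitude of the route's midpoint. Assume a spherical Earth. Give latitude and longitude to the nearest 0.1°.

Write both endpoints as unit vectors p₁, p₂ with components (cos φ cos λ, cos φ sin λ, sin φ).
The central angle between the endpoints is δ = arccos(p₁·p₂) ≈ 1.101 rad (63.1°).
Interpolate at f = 1/2 with slerp weights a = sin((1−f)δ)/sin δ ≈ 0.587, b = sin(fδ)/sin δ ≈ 0.587.
p = a·p₁ + b·p₂ ≈ (-0.584, -0.533, -0.612); φ = arcsin(p_z) ≈ -37.71°, λ = atan2(p_y, p_x) ≈ -137.63°.

≈ lat 37.7°S, lon 137.6°W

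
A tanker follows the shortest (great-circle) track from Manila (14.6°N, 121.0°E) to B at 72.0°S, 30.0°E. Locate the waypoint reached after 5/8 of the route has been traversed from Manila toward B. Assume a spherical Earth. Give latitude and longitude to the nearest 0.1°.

Convert each endpoint to a unit vector on the sphere (x = cos φ cos λ, y = cos φ sin λ, z = sin φ).
The central angle between the endpoints is δ = arccos(p₁·p₂) ≈ 1.818 rad (104.2°).
Interpolate at f = 5/8 with slerp weights a = sin((1−f)δ)/sin δ ≈ 0.650, b = sin(fδ)/sin δ ≈ 0.936.
p = a·p₁ + b·p₂ ≈ (-0.074, 0.684, -0.726); φ = arcsin(p_z) ≈ -46.55°, λ = atan2(p_y, p_x) ≈ 96.14°.

≈ 46.6°S, 96.1°E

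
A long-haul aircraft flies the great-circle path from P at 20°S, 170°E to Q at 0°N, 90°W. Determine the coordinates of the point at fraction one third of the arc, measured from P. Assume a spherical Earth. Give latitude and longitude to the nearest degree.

≈ 19°S, 155°W

Convert each endpoint to a unit vector on the sphere (x = cos φ cos λ, y = cos φ sin λ, z = sin φ).
The central angle between the endpoints is δ = arccos(p₁·p₂) ≈ 1.735 rad (99.4°).
Interpolate at f = 1/3 with slerp weights a = sin((1−f)δ)/sin δ ≈ 0.928, b = sin(fδ)/sin δ ≈ 0.554.
p = a·p₁ + b·p₂ ≈ (-0.859, -0.403, -0.317); φ = arcsin(p_z) ≈ -18.50°, λ = atan2(p_y, p_x) ≈ -154.88°.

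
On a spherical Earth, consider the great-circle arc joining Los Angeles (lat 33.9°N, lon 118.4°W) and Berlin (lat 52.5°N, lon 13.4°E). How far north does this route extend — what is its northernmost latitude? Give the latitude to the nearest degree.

The great circle lies in the plane with unit normal n̂ = (p₁ × p₂)/|p₁ × p₂|.
Here n̂_z ≈ +0.379; the vertex latitude is φ_max = arccos|n̂_z| ≈ 67.7°.
Check via Clairaut: cos φ_max = |cos φ₁| · sin C = cos(33.9°)·sin(27.2°) ≈ 0.379, again giving ≈ 67.7°.

≈ 68°N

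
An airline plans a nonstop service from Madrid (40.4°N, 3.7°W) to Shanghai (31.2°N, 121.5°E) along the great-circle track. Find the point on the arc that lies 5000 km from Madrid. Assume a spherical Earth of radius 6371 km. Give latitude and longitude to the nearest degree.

From cos δ = sin φ₁ sin φ₂ + cos φ₁ cos φ₂ cos Δλ, the central angle is δ ≈ 1.611 rad (92.3°). The total great-circle distance is δ·R ≈ 1.611 × 6371 ≈ 10261 km, so the target fraction is f = 5000/10261 ≈ 0.487.
Interpolate at f ≈ 0.487 with slerp weights a = sin((1−f)δ)/sin δ ≈ 0.736, b = sin(fδ)/sin δ ≈ 0.707.
p = a·p₁ + b·p₂ ≈ (0.243, 0.480, 0.843); φ = arcsin(p_z) ≈ 57.47°, λ = atan2(p_y, p_x) ≈ 63.14°.

≈ 57°N, 63°E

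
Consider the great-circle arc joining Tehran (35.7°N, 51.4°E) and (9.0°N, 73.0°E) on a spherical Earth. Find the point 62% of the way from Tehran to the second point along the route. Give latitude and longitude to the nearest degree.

≈ (19°N, 66°E)

From cos δ = sin φ₁ sin φ₂ + cos φ₁ cos φ₂ cos Δλ, the central angle is δ ≈ 0.579 rad (33.2°).
Interpolate at f = 0.62 with slerp weights a = sin((1−f)δ)/sin δ ≈ 0.399, b = sin(fδ)/sin δ ≈ 0.642.
p = a·p₁ + b·p₂ ≈ (0.387, 0.860, 0.333); φ = arcsin(p_z) ≈ 19.46°, λ = atan2(p_y, p_x) ≈ 65.73°.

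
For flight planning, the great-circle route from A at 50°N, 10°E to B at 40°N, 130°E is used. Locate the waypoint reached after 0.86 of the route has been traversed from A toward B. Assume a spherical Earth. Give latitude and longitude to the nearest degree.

≈ 48°N, 121°E

The haversine formula gives a central angle δ ≈ 1.322 rad (75.7°) between the endpoints.
Interpolate at f = 0.86 with slerp weights a = sin((1−f)δ)/sin δ ≈ 0.190, b = sin(fδ)/sin δ ≈ 0.936.
p = a·p₁ + b·p₂ ≈ (-0.341, 0.571, 0.747); φ = arcsin(p_z) ≈ 48.35°, λ = atan2(p_y, p_x) ≈ 120.85°.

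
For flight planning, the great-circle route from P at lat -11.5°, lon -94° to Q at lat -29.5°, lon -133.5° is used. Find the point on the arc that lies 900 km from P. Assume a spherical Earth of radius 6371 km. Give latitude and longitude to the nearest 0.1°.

≈ lat -15.7°, lon -101.1°

Convert each endpoint to a unit vector on the sphere (x = cos φ cos λ, y = cos φ sin λ, z = sin φ).
The central angle between the endpoints is δ = arccos(p₁·p₂) ≈ 0.713 rad (40.9°). The total great-circle distance is δ·R ≈ 0.713 × 6371 ≈ 4544 km, so the target fraction is f = 900/4544 ≈ 0.198.
Interpolate at f ≈ 0.198 with slerp weights a = sin((1−f)δ)/sin δ ≈ 0.827, b = sin(fδ)/sin δ ≈ 0.215.
p = a·p₁ + b·p₂ ≈ (-0.185, -0.945, -0.271); φ = arcsin(p_z) ≈ -15.72°, λ = atan2(p_y, p_x) ≈ -101.11°.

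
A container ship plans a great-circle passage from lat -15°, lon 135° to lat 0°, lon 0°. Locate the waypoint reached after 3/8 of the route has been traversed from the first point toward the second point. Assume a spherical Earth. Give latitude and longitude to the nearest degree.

≈ lat -21°, lon 83°

The haversine formula gives a central angle δ ≈ 2.323 rad (133.1°) between the endpoints.
Interpolate at f = 3/8 with slerp weights a = sin((1−f)δ)/sin δ ≈ 1.359, b = sin(fδ)/sin δ ≈ 1.047.
p = a·p₁ + b·p₂ ≈ (0.119, 0.928, -0.352); φ = arcsin(p_z) ≈ -20.60°, λ = atan2(p_y, p_x) ≈ 82.71°.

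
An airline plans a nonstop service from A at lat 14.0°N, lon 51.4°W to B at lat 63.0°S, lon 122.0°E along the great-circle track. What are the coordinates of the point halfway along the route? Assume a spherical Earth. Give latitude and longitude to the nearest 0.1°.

≈ lat 51.2°S, lon 45.7°W

From cos δ = sin φ₁ sin φ₂ + cos φ₁ cos φ₂ cos Δλ, the central angle is δ ≈ 2.283 rad (130.8°).
Interpolate at f = 1/2 with slerp weights a = sin((1−f)δ)/sin δ ≈ 1.201, b = sin(fδ)/sin δ ≈ 1.201.
p = a·p₁ + b·p₂ ≈ (0.438, -0.448, -0.779); φ = arcsin(p_z) ≈ -51.20°, λ = atan2(p_y, p_x) ≈ -45.66°.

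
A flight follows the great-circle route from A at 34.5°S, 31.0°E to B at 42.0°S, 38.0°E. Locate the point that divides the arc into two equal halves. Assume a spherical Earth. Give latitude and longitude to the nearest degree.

≈ 38°S, 34°E

Write both endpoints as unit vectors p₁, p₂ with components (cos φ cos λ, cos φ sin λ, sin φ).
The central angle between the endpoints is δ = arccos(p₁·p₂) ≈ 0.162 rad (9.3°).
Interpolate at f = 1/2 with slerp weights a = sin((1−f)δ)/sin δ ≈ 0.502, b = sin(fδ)/sin δ ≈ 0.502.
p = a·p₁ + b·p₂ ≈ (0.648, 0.442, -0.620); φ = arcsin(p_z) ≈ -38.30°, λ = atan2(p_y, p_x) ≈ 34.32°.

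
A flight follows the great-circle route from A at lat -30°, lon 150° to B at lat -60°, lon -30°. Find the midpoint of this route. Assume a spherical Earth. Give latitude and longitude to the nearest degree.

Write both endpoints as unit vectors p₁, p₂ with components (cos φ cos λ, cos φ sin λ, sin φ).
The central angle between the endpoints is δ = arccos(p₁·p₂) ≈ 1.571 rad (90.0°).
Interpolate at f = 1/2 with slerp weights a = sin((1−f)δ)/sin δ ≈ 0.707, b = sin(fδ)/sin δ ≈ 0.707.
p = a·p₁ + b·p₂ ≈ (-0.224, 0.129, -0.966); φ = arcsin(p_z) ≈ -75.00°, λ = atan2(p_y, p_x) ≈ 150.00°.

≈ lat -75°, lon 150°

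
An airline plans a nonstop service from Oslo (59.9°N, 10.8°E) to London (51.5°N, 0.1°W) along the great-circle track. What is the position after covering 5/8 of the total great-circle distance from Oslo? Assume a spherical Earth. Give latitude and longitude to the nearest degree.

≈ 55°N, 3°E

Convert each endpoint to a unit vector on the sphere (x = cos φ cos λ, y = cos φ sin λ, z = sin φ).
The central angle between the endpoints is δ = arccos(p₁·p₂) ≈ 0.181 rad (10.4°).
Interpolate at f = 5/8 with slerp weights a = sin((1−f)δ)/sin δ ≈ 0.377, b = sin(fδ)/sin δ ≈ 0.627.
p = a·p₁ + b·p₂ ≈ (0.576, 0.035, 0.817); φ = arcsin(p_z) ≈ 54.76°, λ = atan2(p_y, p_x) ≈ 3.45°.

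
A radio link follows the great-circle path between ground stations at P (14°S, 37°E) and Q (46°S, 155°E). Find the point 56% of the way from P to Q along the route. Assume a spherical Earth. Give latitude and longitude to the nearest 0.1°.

≈ (49.7°S, 88.7°E)

Convert each endpoint to a unit vector on the sphere (x = cos φ cos λ, y = cos φ sin λ, z = sin φ).
The central angle between the endpoints is δ = arccos(p₁·p₂) ≈ 1.714 rad (98.2°).
Interpolate at f = 0.56 with slerp weights a = sin((1−f)δ)/sin δ ≈ 0.692, b = sin(fδ)/sin δ ≈ 0.827.
p = a·p₁ + b·p₂ ≈ (0.015, 0.647, -0.763); φ = arcsin(p_z) ≈ -49.69°, λ = atan2(p_y, p_x) ≈ 88.67°.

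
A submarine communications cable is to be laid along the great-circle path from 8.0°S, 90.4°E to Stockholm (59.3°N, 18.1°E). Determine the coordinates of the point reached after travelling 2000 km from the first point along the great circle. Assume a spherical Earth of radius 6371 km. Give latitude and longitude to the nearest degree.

The haversine formula gives a central angle δ ≈ 1.537 rad (88.0°) between the endpoints. The total great-circle distance is δ·R ≈ 1.537 × 6371 ≈ 9791 km, so the target fraction is f = 2000/9791 ≈ 0.204.
Interpolate at f ≈ 0.204 with slerp weights a = sin((1−f)δ)/sin δ ≈ 0.941, b = sin(fδ)/sin δ ≈ 0.309.
p = a·p₁ + b·p₂ ≈ (0.143, 0.980, 0.135); φ = arcsin(p_z) ≈ 7.74°, λ = atan2(p_y, p_x) ≈ 81.68°.

≈ 8°N, 82°E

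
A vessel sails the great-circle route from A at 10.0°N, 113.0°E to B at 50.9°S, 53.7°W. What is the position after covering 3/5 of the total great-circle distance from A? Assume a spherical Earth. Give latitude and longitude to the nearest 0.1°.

Write both endpoints as unit vectors p₁, p₂ with components (cos φ cos λ, cos φ sin λ, sin φ).
The central angle between the endpoints is δ = arccos(p₁·p₂) ≈ 2.403 rad (137.7°).
Interpolate at f = 3/5 with slerp weights a = sin((1−f)δ)/sin δ ≈ 1.217, b = sin(fδ)/sin δ ≈ 1.472.
p = a·p₁ + b·p₂ ≈ (0.081, 0.355, -0.931); φ = arcsin(p_z) ≈ -68.64°, λ = atan2(p_y, p_x) ≈ 77.09°.

≈ 68.6°S, 77.1°E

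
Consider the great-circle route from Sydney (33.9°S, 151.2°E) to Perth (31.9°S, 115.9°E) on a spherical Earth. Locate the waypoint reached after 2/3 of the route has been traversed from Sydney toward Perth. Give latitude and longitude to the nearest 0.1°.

≈ 33.7°S, 127.4°E

Write both endpoints as unit vectors p₁, p₂ with components (cos φ cos λ, cos φ sin λ, sin φ).
The central angle between the endpoints is δ = arccos(p₁·p₂) ≈ 0.516 rad (29.6°).
Interpolate at f = 2/3 with slerp weights a = sin((1−f)δ)/sin δ ≈ 0.347, b = sin(fδ)/sin δ ≈ 0.684.
p = a·p₁ + b·p₂ ≈ (-0.506, 0.661, -0.555); φ = arcsin(p_z) ≈ -33.69°, λ = atan2(p_y, p_x) ≈ 127.43°.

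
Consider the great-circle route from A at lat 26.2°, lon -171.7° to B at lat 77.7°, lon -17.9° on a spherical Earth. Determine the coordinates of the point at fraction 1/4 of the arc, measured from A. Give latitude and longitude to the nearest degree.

≈ lat 45°, lon -169°

From cos δ = sin φ₁ sin φ₂ + cos φ₁ cos φ₂ cos Δλ, the central angle is δ ≈ 1.308 rad (74.9°).
Interpolate at f = 1/4 with slerp weights a = sin((1−f)δ)/sin δ ≈ 0.861, b = sin(fδ)/sin δ ≈ 0.333.
p = a·p₁ + b·p₂ ≈ (-0.697, -0.133, 0.705); φ = arcsin(p_z) ≈ 44.82°, λ = atan2(p_y, p_x) ≈ -169.17°.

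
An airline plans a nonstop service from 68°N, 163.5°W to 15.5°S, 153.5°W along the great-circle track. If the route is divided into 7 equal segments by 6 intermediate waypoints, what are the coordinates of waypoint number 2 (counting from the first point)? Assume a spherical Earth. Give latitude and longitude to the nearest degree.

≈ 44°N, 158°W

Convert each endpoint to a unit vector on the sphere (x = cos φ cos λ, y = cos φ sin λ, z = sin φ).
The central angle between the endpoints is δ = arccos(p₁·p₂) ≈ 1.463 rad (83.8°).
Interpolate at f = 2/7 with slerp weights a = sin((1−f)δ)/sin δ ≈ 0.870, b = sin(fδ)/sin δ ≈ 0.408.
p = a·p₁ + b·p₂ ≈ (-0.665, -0.268, 0.697); φ = arcsin(p_z) ≈ 44.23°, λ = atan2(p_y, p_x) ≈ -158.03°.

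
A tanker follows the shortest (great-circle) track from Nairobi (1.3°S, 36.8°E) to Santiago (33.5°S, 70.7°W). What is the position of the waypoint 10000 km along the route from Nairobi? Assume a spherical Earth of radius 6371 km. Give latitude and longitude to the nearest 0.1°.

≈ 35.0°S, 54.0°W

Write both endpoints as unit vectors p₁, p₂ with components (cos φ cos λ, cos φ sin λ, sin φ).
The central angle between the endpoints is δ = arccos(p₁·p₂) ≈ 1.811 rad (103.8°). The total great-circle distance is δ·R ≈ 1.811 × 6371 ≈ 11540 km, so the target fraction is f = 10000/11540 ≈ 0.867.
Interpolate at f ≈ 0.867 with slerp weights a = sin((1−f)δ)/sin δ ≈ 0.246, b = sin(fδ)/sin δ ≈ 1.030.
p = a·p₁ + b·p₂ ≈ (0.481, -0.663, -0.574); φ = arcsin(p_z) ≈ -35.02°, λ = atan2(p_y, p_x) ≈ -54.03°.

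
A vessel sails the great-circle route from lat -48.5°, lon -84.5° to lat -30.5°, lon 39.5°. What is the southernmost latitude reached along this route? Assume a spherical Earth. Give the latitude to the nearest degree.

≈ -62°

The great circle lies in the plane with unit normal n̂ = (p₁ × p₂)/|p₁ × p₂|.
Here n̂_z ≈ +0.474; the vertex latitude is φ_max = arccos|n̂_z| ≈ 61.7°.
Check via Clairaut: cos φ_max = |cos φ₁| · sin C = cos(48.5°)·sin(134.3°) ≈ 0.474, again giving ≈ 61.7°.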